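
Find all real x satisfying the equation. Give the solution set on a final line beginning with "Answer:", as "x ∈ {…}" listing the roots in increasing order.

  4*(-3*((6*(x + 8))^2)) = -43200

Step 1. [4*(-3*((6*(x + 8))^2)) = -43200] leading coefficient 4: divide by 4. So div: -3*((6*(x + 8))^2) = -10800.
Step 2. [-3*((6*(x + 8))^2) = -10800] LHS = -3·(…); ÷-3 both sides ⇒ div: (6*(x + 8))^2 = 3600.
Step 3. [(6*(x + 8))^2 = 3600] 3600 ≥ 0, LHS is (·)² — take ±√, so sqrt: 6*(x + 8) = 60 or -60.
Step 4. [6*(x + 8) = 60 or -60] leading coefficient 6: divide by 6. So div: x + 8 = 10 or -10.
Step 5. [x + 8 = 10 or -10] +8 is outermost — subtract 8 both sides, so sub: x = 2 or -18.

Answer: x ∈ {-18, 2}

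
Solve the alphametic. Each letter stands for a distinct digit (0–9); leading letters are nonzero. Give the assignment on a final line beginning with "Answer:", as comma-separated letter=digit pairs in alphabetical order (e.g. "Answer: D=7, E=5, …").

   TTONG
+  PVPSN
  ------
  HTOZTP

Step 1. [col 1: G + N ≡ P (mod 10)] several values work for G in column 1 (G + N ≡ P (mod 10), carry-in 0); try G=7, so G=7.
Step 2. [col 1: G + N ≡ P (mod 10)] column 1 (G + N ≡ P (mod 10), carry-in 0) doesn't pin N yet; pick N=2 and continue. So N=2.
Step 3. [col 1: G + N ≡ P (mod 10)] column 1: given G=7, N=2, carry-in 0, and digits 2,7 already taken and all letters distinct, G+N≡P (mod 10) forces P=9 ⇒ P=9.
Step 4. [col 2: N + S ≡ T (mod 10)] several values work for T in column 2 (N + S ≡ T (mod 10), carry-in 0); try T=8 ⇒ T=8.
Step 5. [H] H is the leading digit of a 6-digit sum of two 5-digit numbers; the final carry is exactly 1, so H=1.
Step 6. [col 2: N + S ≡ T (mod 10)] column 2: given N=2, T=8, carry-in 0, and digits 1,2,7,8,9 already taken and all letters distinct, N+S≡T (mod 10) forces S=6, so S=6.
Step 7. [col 3: O + P ≡ Z (mod 10)] column 3 (O + P ≡ Z (mod 10), carry-in 0) doesn't pin O yet; pick O=4 and continue ⇒ O=4.
Step 8. [col 3: O + P ≡ Z (mod 10)] from column 3 (O=4, P=9, carry-in 0, digits 1,2,4,6,7,8,9 already taken and all letters distinct): Z must equal 3 ⇒ Z=3.
Step 9. [col 4: T + V ≡ O (mod 10)] column 4: given T=8, O=4, carry-in 1, and digits 1,2,3,4,6,7,8,9 already taken and all letters distinct, T+V≡O (mod 10) forces V=5, so V=5.

Answer: G=7, H=1, N=2, O=4, P=9, S=6, T=8, V=5, Z=3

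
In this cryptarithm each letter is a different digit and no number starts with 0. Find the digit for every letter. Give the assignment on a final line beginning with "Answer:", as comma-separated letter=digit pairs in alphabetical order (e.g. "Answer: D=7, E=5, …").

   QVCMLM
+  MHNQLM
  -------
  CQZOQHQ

Step 1. [col 1: M + M ≡ Q (mod 10)] Q=8 is one option consistent with column 1 (M + M ≡ Q (mod 10), carry-in 0) — take it, so Q=8.
Step 2. [C] adding two 6-digit numbers gives at most 6+1 digits, and here it does — C is that final carry and must be 1. So C=1.
Step 3. [col 1: M + M ≡ Q (mod 10)] no forcing yet in column 1 (carry-in 0); M=9 is free and consistent — try it. So M=9.
Step 4. [col 2: L + L ≡ H (mod 10)] column 2 (L + L ≡ H (mod 10), carry-in 1) doesn't pin H yet; pick H=3 and continue, so H=3.
Step 5. [col 2: L + L ≡ H (mod 10)] column 2 reads L+L+carry(1)=H with H=3; with digits 1,3,8,9 already taken and all letters distinct, the only value for L is 6, so L=6.
Step 6. [col 4: C + N ≡ O (mod 10)] several values work for O in column 4 (C + N ≡ O (mod 10), carry-in 1); try O=4. So O=4.
Step 7. [col 4: C + N ≡ O (mod 10)] from column 4 (C=1, O=4, carry-in 1, digits 1,3,4,6,8,9 already taken and all letters distinct): N must equal 2. So N=2.
Step 8. [col 5: V + H ≡ Z (mod 10)] in column 5 we have V+H≡Z with carry-in 0; given H=3 and digits 1,2,3,4,6,8,9 already taken and all letters distinct, that pins Z to 0. So Z=0.
Step 9. [col 5: V + H ≡ Z (mod 10)] column 5 reads V+H+carry(0)=Z with H=3, Z=0; with digits 0,1,2,3,4,6,8,9 already taken and all letters distinct, the only value for V is 7. So V=7.

Answer: C=1, H=3, L=6, M=9, N=2, O=4, Q=8, V=7, Z=0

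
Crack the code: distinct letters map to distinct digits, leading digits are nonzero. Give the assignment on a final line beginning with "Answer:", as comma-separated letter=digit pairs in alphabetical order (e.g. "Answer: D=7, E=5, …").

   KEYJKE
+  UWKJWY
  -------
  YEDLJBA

Step 1. [col 1: E + Y ≡ A (mod 10)] Y=1 is one option consistent with column 1 (E + Y ≡ A (mod 10), carry-in 0) — take it ⇒ Y=1.
Step 2. [col 1: E + Y ≡ A (mod 10)] no forcing yet in column 1 (carry-in 0); A=4 is free and consistent — try it. So A=4.
Step 3. [col 1: E + Y ≡ A (mod 10)] column 1 reads E+Y+carry(0)=A with Y=1, A=4; with digits 1,4 already taken and all letters distinct, the only value for E is 3 ⇒ E=3.
Step 4. [col 2: K + W ≡ B (mod 10)] K=7 is one option consistent with column 2 (K + W ≡ B (mod 10), carry-in 0) — take it ⇒ K=7.
Step 5. [col 2: K + W ≡ B (mod 10)] B=9 is one option consistent with column 2 (K + W ≡ B (mod 10), carry-in 0) — take it. So B=9.
Step 6. [col 2: K + W ≡ B (mod 10)] in column 2 we have K+W≡B with carry-in 0; given K=7, B=9 and digits 1,3,4,7,9 already taken and all letters distinct, that pins W to 2 ⇒ W=2.
Step 7. [col 3: J + J ≡ J (mod 10)] in column 3 we have J+J≡J with carry-in 0; given nothing yet and digits 1,2,3,4,7,9 already taken and all letters distinct, that pins J to 0, so J=0.
Step 8. [col 4: Y + K ≡ L (mod 10)] column 4: given Y=1, K=7, carry-in 0, and digits 0,1,2,3,4,7,9 already taken and all letters distinct, Y+K≡L (mod 10) forces L=8. So L=8.
Step 9. [col 5: E + W ≡ D (mod 10)] column 5: given E=3, W=2, carry-in 0, and digits 0,1,2,3,4,7,8,9 already taken and all letters distinct, E+W≡D (mod 10) forces D=5, so D=5.
Step 10. [col 6: K + U ≡ E (mod 10)] from column 6 (K=7, E=3, carry-in 0, digits 0,1,2,3,4,5,7,8,9 already taken and all letters distinct): U must equal 6, so U=6.

Answer: A=4, B=9, D=5, E=3, J=0, K=7, L=8, U=6, W=2, Y=1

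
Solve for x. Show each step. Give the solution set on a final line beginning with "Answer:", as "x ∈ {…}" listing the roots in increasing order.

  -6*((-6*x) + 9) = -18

Step 1. [-6*((-6*x) + 9) = -18] -6 out front; divide by -6 ⇒ div: (-6*x) + 9 = 3.
Step 2. [(-6*x) + 9 = 3] subtract 9: x sits inside (… + 9). So sub: -6*x = -6.
Step 3. [-6*x = -6] leading coefficient -6: divide by -6 ⇒ div: x = 1.

Answer: x ∈ {1}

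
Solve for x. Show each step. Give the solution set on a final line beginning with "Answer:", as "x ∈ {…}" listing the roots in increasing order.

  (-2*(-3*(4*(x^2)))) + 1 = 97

Step 1. [(-2*(-3*(4*(x^2)))) + 1 = 97] peel the +1: subtract 1 from each side. So sub: -2*(-3*(4*(x^2))) = 96.
Step 2. [-2*(-3*(4*(x^2))) = 96] LHS = -2·(…); ÷-2 both sides, so div: -3*(4*(x^2)) = -48.
Step 3. [-3*(4*(x^2)) = -48] LHS = -3·(…); ÷-3 both sides ⇒ div: 4*(x^2) = 16.
Step 4. [4*(x^2) = 16] leading coefficient 4: divide by 4 ⇒ div: x^2 = 4.
Step 5. [x^2 = 4] √ both sides: 4 ≥ 0 gives two branches, so sqrt: x = 2 or -2.

Answer: x ∈ {-2, 2}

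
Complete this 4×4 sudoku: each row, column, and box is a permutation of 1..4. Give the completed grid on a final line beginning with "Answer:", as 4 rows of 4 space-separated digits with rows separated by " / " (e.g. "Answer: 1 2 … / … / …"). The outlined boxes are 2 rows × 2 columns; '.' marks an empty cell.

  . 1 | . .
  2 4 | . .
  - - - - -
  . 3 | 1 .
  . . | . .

Step 1. [r2c3∈{3}] r2c3 is down to just 3 ⇒ r2c3=3.
Step 2. [r3c4∈{2,4}] across row 3, 2 lands solely at r3c4, so r3c4=2.
Step 3. [r4c3∈{4}] r4c3 has the single candidate 4. So r4c3=4.
Step 4. [r1c3∈{2}] r1c3 is down to just 2. So r1c3=2.
Step 5. [r4c2∈{2}] r4c2 has the single candidate 2 ⇒ r4c2=2.
Step 6. [r1c1∈{3}] only 3 remains possible at r1c1 ⇒ r1c1=3.
Step 7. [r2c4∈{1}] only 1 remains possible at r2c4. So r2c4=1.
Step 8. [r3c1∈{4}] r3c1 is down to just 4, so r3c1=4.
Step 9. [r4c1∈{1}] nothing but 1 survives at r4c1, so r4c1=1.
Step 10. [r1c4∈{4}] only 4 remains possible at r1c4, so r1c4=4.
Step 11. [r4c4∈{3}] r4c4 is down to just 3, so r4c4=3.

Answer: 3 1 2 4 / 2 4 3 1 / 4 3 1 2 / 1 2 4 3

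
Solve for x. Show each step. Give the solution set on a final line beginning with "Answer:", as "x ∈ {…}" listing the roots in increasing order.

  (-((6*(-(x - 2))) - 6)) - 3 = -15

Step 1. [(-((6*(-(x - 2))) - 6)) - 3 = -15] -3 is outermost — add 3 both sides ⇒ sub: -((6*(-(x - 2))) - 6) = -12.
Step 2. [-((6*(-(x - 2))) - 6) = -12] leading − — multiply by −1. So neg: (6*(-(x - 2))) - 6 = 12.
Step 3. [(6*(-(x - 2))) - 6 = 12] 6 comes off first (add 6), so sub: 6*(-(x - 2)) = 18.
Step 4. [6*(-(x - 2)) = 18] divide by the outer 6. So div: -(x - 2) = 3.
Step 5. [-(x - 2) = 3] leading − — multiply by −1 ⇒ neg: x - 2 = -3.
Step 6. [x - 2 = -3] the outer -2 inverts by adding 2 ⇒ sub: x = -1.

Answer: x ∈ {-1}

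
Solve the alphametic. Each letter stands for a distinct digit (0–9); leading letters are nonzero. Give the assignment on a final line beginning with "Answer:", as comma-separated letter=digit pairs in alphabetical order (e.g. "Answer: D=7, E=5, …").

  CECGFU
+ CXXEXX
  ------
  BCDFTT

Step 1. [col 1: U + X ≡ T (mod 10)] column 1 (U + X ≡ T (mod 10), carry-in 0) doesn't pin T yet; pick T=0 and continue. So T=0.
Step 2. [col 1: U + X ≡ T (mod 10)] column 1 (U + X ≡ T (mod 10), carry-in 0) doesn't pin U yet; pick U=9 and continue. So U=9.
Step 3. [col 1: U + X ≡ T (mod 10)] column 1: given U=9, T=0, carry-in 0, and digits 0,9 already taken and all letters distinct, U+X≡T (mod 10) forces X=1. So X=1.
Step 4. [col 2: F + X ≡ T (mod 10)] column 2 reads F+X+carry(1)=T with X=1, T=0; with digits 0,1,9 already taken and all letters distinct, the only value for F is 8, so F=8.
Step 5. [col 3: G + E ≡ F (mod 10)] no forcing yet in column 3 (carry-in 1); G=5 is free and consistent — try it. So G=5.
Step 6. [col 3: G + E ≡ F (mod 10)] from column 3 (G=5, F=8, carry-in 1, digits 0,1,5,8,9 already taken and all letters distinct): E must equal 2. So E=2.
Step 7. [col 4: C + X ≡ D (mod 10)] C=3 is one option consistent with column 4 (C + X ≡ D (mod 10), carry-in 0) — take it ⇒ C=3.
Step 8. [col 4: C + X ≡ D (mod 10)] from column 4 (C=3, X=1, carry-in 0, digits 0,1,2,3,5,8,9 already taken and all letters distinct): D must equal 4. So D=4.
Step 9. [col 6: C + C ≡ B (mod 10)] column 6: given C=3, carry-in 0, and digits 0,1,2,3,4,5,8,9 already taken and all letters distinct, C+C≡B (mod 10) forces B=6 ⇒ B=6.

Answer: B=6, C=3, D=4, E=2, F=8, G=5, T=0, U=9, X=1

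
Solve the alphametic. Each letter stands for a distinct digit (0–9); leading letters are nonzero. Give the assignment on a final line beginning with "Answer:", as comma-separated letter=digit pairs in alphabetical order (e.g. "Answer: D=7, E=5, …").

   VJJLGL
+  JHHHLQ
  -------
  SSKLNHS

Step 1. [col 1: L + Q ≡ S (mod 10)] no forcing yet in column 1 (carry-in 0); S=1 is free and consistent — try it. So S=1.
Step 2. [col 1: L + Q ≡ S (mod 10)] no forcing yet in column 1 (carry-in 0); L=8 is free and consistent — try it. So L=8.
Step 3. [col 1: L + Q ≡ S (mod 10)] column 1: given L=8, S=1, carry-in 0, and digits 1,8 already taken and all letters distinct, L+Q≡S (mod 10) forces Q=3 ⇒ Q=3.
Step 4. [col 2: G + L ≡ H (mod 10)] no forcing yet in column 2 (carry-in 1); G=6 is free and consistent — try it, so G=6.
Step 5. [col 2: G + L ≡ H (mod 10)] column 2: given G=6, L=8, carry-in 1, and digits 1,3,6,8 already taken and all letters distinct, G+L≡H (mod 10) forces H=5, so H=5.
Step 6. [col 3: L + H ≡ N (mod 10)] column 3 reads L+H+carry(1)=N with L=8, H=5; with digits 1,3,5,6,8 already taken and all letters distinct, the only value for N is 4 ⇒ N=4.
Step 7. [col 4: J + H ≡ L (mod 10)] from column 4 (H=5, L=8, carry-in 1, digits 1,3,4,5,6,8 already taken and all letters distinct): J must equal 2 ⇒ J=2.
Step 8. [col 5: J + H ≡ K (mod 10)] in column 5 we have J+H≡K with carry-in 0; given J=2, H=5 and digits 1,2,3,4,5,6,8 already taken and all letters distinct, that pins K to 7, so K=7.
Step 9. [col 6: V + J ≡ S (mod 10)] in column 6 we have V+J≡S with carry-in 0; given J=2, S=1 and digits 1,2,3,4,5,6,7,8 already taken and all letters distinct, that pins V to 9 ⇒ V=9.

Answer: G=6, H=5, J=2, K=7, L=8, N=4, Q=3, S=1, V=9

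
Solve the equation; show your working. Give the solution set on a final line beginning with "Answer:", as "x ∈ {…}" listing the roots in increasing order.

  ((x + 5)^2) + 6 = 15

Step 1. [((x + 5)^2) + 6 = 15] 6 comes off first (subtract 6). So sub: (x + 5)^2 = 9.
Step 2. [(x + 5)^2 = 9] √ both sides: 9 ≥ 0 gives two branches, so sqrt: x + 5 = 3 or -3.
Step 3. [x + 5 = 3 or -3] +5 is outermost — subtract 5 both sides ⇒ sub: x = -2 or -8.

Answer: x ∈ {-8, -2}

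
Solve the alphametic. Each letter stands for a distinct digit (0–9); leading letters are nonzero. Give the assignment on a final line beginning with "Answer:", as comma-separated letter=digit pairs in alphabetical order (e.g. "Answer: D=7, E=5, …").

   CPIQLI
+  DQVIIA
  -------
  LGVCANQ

Step 1. [col 1: I + A ≡ Q (mod 10)] no forcing yet in column 1 (carry-in 0); I=5 is free and consistent — try it, so I=5.
Step 2. [col 1: I + A ≡ Q (mod 10)] several values work for A in column 1 (I + A ≡ Q (mod 10), carry-in 0); try A=2 ⇒ A=2.
Step 3. [L] adding two 6-digit numbers gives at most 6+1 digits, and here it does — L is that final carry and must be 1. So L=1.
Step 4. [col 1: I + A ≡ Q (mod 10)] column 1: given I=5, A=2, carry-in 0, and digits 1,2,5 already taken and all letters distinct, I+A≡Q (mod 10) forces Q=7. So Q=7.
Step 5. [col 2: L + I ≡ N (mod 10)] column 2 reads L+I+carry(0)=N with L=1, I=5; with digits 1,2,5,7 already taken and all letters distinct, the only value for N is 6. So N=6.
Step 6. [col 4: I + V ≡ C (mod 10)] column 4 (I + V ≡ C (mod 10), carry-in 1) doesn't pin C yet; pick C=4 and continue. So C=4.
Step 7. [col 4: I + V ≡ C (mod 10)] from column 4 (I=5, C=4, carry-in 1, digits 1,2,4,5,6,7 already taken and all letters distinct): V must equal 8 ⇒ V=8.
Step 8. [col 5: P + Q ≡ V (mod 10)] column 5: given Q=7, V=8, carry-in 1, and digits 1,2,4,5,6,7,8 already taken and all letters distinct, P+Q≡V (mod 10) forces P=0. So P=0.
Step 9. [col 6: C + D ≡ G (mod 10)] column 6: given C=4, carry-in 0, and digits 0,1,2,4,5,6,7,8 already taken and all letters distinct, C+D≡G (mod 10) forces D=9. So D=9.
Step 10. [col 6: C + D ≡ G (mod 10)] from column 6 (C=4, D=9, carry-in 0, digits 0,1,2,4,5,6,7,8,9 already taken and all letters distinct): G must equal 3, so G=3.

Answer: A=2, C=4, D=9, G=3, I=5, L=1, N=6, P=0, Q=7, V=8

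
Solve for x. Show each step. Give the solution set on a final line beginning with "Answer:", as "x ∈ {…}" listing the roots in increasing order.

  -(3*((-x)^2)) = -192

Step 1. [-(3*((-x)^2)) = -192] leading − — multiply by −1 ⇒ neg: 3*((-x)^2) = 192.
Step 2. [3*((-x)^2) = 192] LHS = 3·(…); ÷3 both sides ⇒ div: (-x)^2 = 64.
Step 3. [(-x)^2 = 64] LHS squared, RHS 64 ≥ 0: apply √ (±), so sqrt: -x = 8 or -8.
Step 4. [-x = 8 or -8] flip signs both sides ⇒ neg: x = -8 or 8.

Answer: x ∈ {-8, 8}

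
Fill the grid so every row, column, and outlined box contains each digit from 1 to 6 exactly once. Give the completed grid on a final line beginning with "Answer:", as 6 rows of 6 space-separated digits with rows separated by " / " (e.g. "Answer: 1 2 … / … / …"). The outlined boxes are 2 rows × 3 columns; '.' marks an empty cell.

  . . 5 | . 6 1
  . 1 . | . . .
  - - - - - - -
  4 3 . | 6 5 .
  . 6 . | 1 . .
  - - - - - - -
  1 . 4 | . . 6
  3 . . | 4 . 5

Step 1. [r4c3∈{2}] r4c3's peers cover all but 2. So r4c3=2.
Step 2. [r1c4∈{2,3}] r1c4 is the only open cell in row 1 admitting 3 ⇒ r1c4=3.
Step 3. [r5c4∈{2}] r5c4 has the single candidate 2, so r5c4=2.
Step 4. [r2c5∈{2,4}] across col 5, 2 lands solely at r2c5, so r2c5=2.
Step 5. [r4c6∈{3,4}] in col 6, 3 fits only at r4c6 ⇒ r4c6=3.
Step 6. [r2c3∈{3,6}] in row 2, 3 fits only at r2c3. So r2c3=3.
Step 7. [r1c1∈{2}] only 2 remains possible at r1c1. So r1c1=2.
Step 8. [r5c5∈{3}] nothing but 3 survives at r5c5, so r5c5=3.
Step 9. [r6c2∈{2}] r6c2 has the single candidate 2, so r6c2=2.
Step 10. [r4c1∈{5}] only 5 remains possible at r4c1 ⇒ r4c1=5.
Step 11. [r3c6∈{2}] nothing but 2 survives at r3c6. So r3c6=2.
Step 12. [r5c2∈{5}] r5c2 has the single candidate 5, so r5c2=5.
Step 13. [r6c5∈{1}] r6c5 is down to just 1 ⇒ r6c5=1.
Step 14. [r1c2∈{4}] only 4 remains possible at r1c2. So r1c2=4.
Step 15. [r3c3∈{1}] nothing but 1 survives at r3c3 ⇒ r3c3=1.
Step 16. [r2c6∈{4}] r2c6's peers cover all but 4. So r2c6=4.
Step 17. [r2c1∈{6}] r2c1's peers cover all but 6 ⇒ r2c1=6.
Step 18. [r2c4∈{5}] r2c4 is down to just 5. So r2c4=5.
Step 19. [r6c3∈{6}] only 6 remains possible at r6c3 ⇒ r6c3=6.
Step 20. [r4c5∈{4}] nothing but 4 survives at r4c5. So r4c5=4.

Answer: 2 4 5 3 6 1 / 6 1 3 5 2 4 / 4 3 1 6 5 2 / 5 6 2 1 4 3 / 1 5 4 2 3 6 / 3 2 6 4 1 5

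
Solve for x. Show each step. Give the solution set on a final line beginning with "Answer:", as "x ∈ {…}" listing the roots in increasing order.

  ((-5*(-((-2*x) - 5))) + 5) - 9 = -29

Step 1. [((-5*(-((-2*x) - 5))) + 5) - 9 = -29] peel the -9: add 9 from each side ⇒ sub: (-5*(-((-2*x) - 5))) + 5 = -20.
Step 2. [(-5*(-((-2*x) - 5))) + 5 = -20] -5 divides every term; factor it out ⇒ factor: (-((-2*x) - 5)) - 1 = 4.
Step 3. [(-((-2*x) - 5)) - 1 = 4] 1 comes off first (add 1) ⇒ sub: -((-2*x) - 5) = 5.
Step 4. [-((-2*x) - 5) = 5] leading − — multiply by −1. So neg: (-2*x) - 5 = -5.
Step 5. [(-2*x) - 5 = -5] 5 comes off first (add 5), so sub: -2*x = 0.
Step 6. [-2*x = 0] -2 out front; divide by -2 ⇒ div: x = 0.

Answer: x ∈ {0}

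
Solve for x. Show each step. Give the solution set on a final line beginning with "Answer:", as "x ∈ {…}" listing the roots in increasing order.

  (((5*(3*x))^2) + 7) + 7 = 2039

Step 1. [(((5*(3*x))^2) + 7) + 7 = 2039] the outer +7 inverts by subtracting 7, so sub: ((5*(3*x))^2) + 7 = 2032.
Step 2. [((5*(3*x))^2) + 7 = 2032] 7 comes off first (subtract 7). So sub: (5*(3*x))^2 = 2025.
Step 3. [(5*(3*x))^2 = 2025] LHS squared, RHS 2025 ≥ 0: apply √ (±) ⇒ sqrt: 5*(3*x) = 45 or -45.
Step 4. [5*(3*x) = 45 or -45] leading coefficient 5: divide by 5. So div: 3*x = 9 or -9.
Step 5. [3*x = 9 or -9] leading coefficient 3: divide by 3 ⇒ div: x = 3 or -3.

Answer: x ∈ {-3, 3}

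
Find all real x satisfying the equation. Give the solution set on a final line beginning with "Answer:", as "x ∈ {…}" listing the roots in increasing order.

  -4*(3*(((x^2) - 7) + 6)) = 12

Step 1. [-4*(3*(((x^2) - 7) + 6)) = 12] -4·(inner) — divide through by -4, so div: 3*(((x^2) - 7) + 6) = -3.
Step 2. [3*(((x^2) - 7) + 6) = -3] divide by the outer 3, so div: ((x^2) - 7) + 6 = -1.
Step 3. [((x^2) - 7) + 6 = -1] peel the +6: subtract 6 from each side. So sub: (x^2) - 7 = -7.
Step 4. [(x^2) - 7 = -7] 7 comes off first (add 7) ⇒ sub: x^2 = 0.
Step 5. [x^2 = 0] LHS squared, RHS 0 ≥ 0: apply √ (±), so sqrt: x = 0.

Answer: x ∈ {0}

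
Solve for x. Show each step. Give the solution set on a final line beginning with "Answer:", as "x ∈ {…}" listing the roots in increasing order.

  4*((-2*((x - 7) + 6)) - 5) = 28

Step 1. [4*((-2*((x - 7) + 6)) - 5) = 28] leading coefficient 4: divide by 4 ⇒ div: (-2*((x - 7) + 6)) - 5 = 7.
Step 2. [(-2*((x - 7) + 6)) - 5 = 7] -5 is outermost — add 5 both sides ⇒ sub: -2*((x - 7) + 6) = 12.
Step 3. [-2*((x - 7) + 6) = 12] divide by the outer -2 ⇒ div: (x - 7) + 6 = -6.
Step 4. [(x - 7) + 6 = -6] subtract 6: x sits inside (… + 6), so sub: x - 7 = -12.
Step 5. [x - 7 = -12] the outer -7 inverts by adding 7, so sub: x = -5.

Answer: x ∈ {-5}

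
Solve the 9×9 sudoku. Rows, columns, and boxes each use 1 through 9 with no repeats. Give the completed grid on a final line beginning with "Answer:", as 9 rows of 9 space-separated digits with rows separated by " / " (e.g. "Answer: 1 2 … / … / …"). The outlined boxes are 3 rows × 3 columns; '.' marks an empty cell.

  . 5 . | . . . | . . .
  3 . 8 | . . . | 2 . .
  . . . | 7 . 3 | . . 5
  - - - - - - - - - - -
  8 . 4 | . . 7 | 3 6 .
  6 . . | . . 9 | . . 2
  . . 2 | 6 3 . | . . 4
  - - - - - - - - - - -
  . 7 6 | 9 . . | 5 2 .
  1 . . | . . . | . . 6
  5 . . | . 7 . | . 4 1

Step 1. [r5c3∈{1,3,5,7}] col 3 places 5 nowhere but r5c3. So r5c3=5.
Step 2. [r1c3∈{1,7,9}] in col 3, 7 fits only at r1c3 ⇒ r1c3=7.
Step 3. [r3c3∈{1,9}] col 3 places 1 nowhere but r3c3. So r3c3=1.
Step 4. [r7c1∈{4}] r7c1 has the single candidate 4, so r7c1=4.
Step 5. [r6c8∈{1,5,7,8,9}] across col 8, 5 lands solely at r6c8. So r6c8=5.
Step 6. [r9c6∈{2,6,8}] 6 has one home in row 9: r9c6, so r9c6=6.
Step 7. [r4c9∈{9}] r4c9 is down to just 9 ⇒ r4c9=9.
Step 8. [r4c2∈{1}] r4c2's peers cover all but 1. So r4c2=1.
Step 9. [r6c2∈{9}] only 9 remains possible at r6c2, so r6c2=9.
Step 10. [r7c9∈{3,8}] 3 has one home in row 7: r7c9 ⇒ r7c9=3.
Step 11. [r1c9∈{8}] r1c9 is down to just 8, so r1c9=8.
Step 12. [r3c5∈{2,4,6,8,9}] in row 3, 8 fits only at r3c5, so r3c5=8.
Step 13. [r3c8∈{9}] only 9 remains possible at r3c8 ⇒ r3c8=9.
Step 14. [r2c5∈{1,4,5,6,9}] in row 2, 9 fits only at r2c5 ⇒ r2c5=9.
Step 15. [r7c6∈{1,8}] row 7 places 8 nowhere but r7c6. So r7c6=8.
Step 16. [r6c7∈{1,7,8}] r6c7 is the only open cell in row 6 admitting 8. So r6c7=8.
Step 17. [r6c6∈{1}] nothing but 1 survives at r6c6, so r6c6=1.
Step 18. [r1c5∈{1,2,4,6}] 6 has one home in col 5: r1c5 ⇒ r1c5=6.
Step 19. [r9c2∈{2,3,8}] 8 has one home in row 9: r9c2 ⇒ r9c2=8.
Step 20. [r9c4∈{2,3}] 2 has one home in row 9: r9c4 ⇒ r9c4=2.
Step 21. [r8c4∈{3,4,5}] r8c4 is the only open cell in col 4 admitting 3 ⇒ r8c4=3.
Step 22. [r2c2∈{4,6}] row 2 places 6 nowhere but r2c2. So r2c2=6.
Step 23. [r5c5∈{4}] only 4 remains possible at r5c5 ⇒ r5c5=4.
Step 24. [r8c6∈{4,5}] r8c6 is the only open cell in row 8 admitting 4. So r8c6=4.
Step 25. [r2c4∈{1,4,5}] across row 2, 4 lands solely at r2c4. So r2c4=4.
Step 26. [r2c8∈{1,7}] r2c8 is the only open cell in row 2 admitting 1, so r2c8=1.
Step 27. [r5c8∈{7}] r5c8's peers cover all but 7, so r5c8=7.
Step 28. [r9c7∈{9}] nothing but 9 survives at r9c7, so r9c7=9.
Step 29. [r3c1∈{2}] r3c1's peers cover all but 2, so r3c1=2.
Step 30. [r4c5∈{2,5}] row 4 places 2 nowhere but r4c5. So r4c5=2.
Step 31. [r3c2∈{4}] r3c2 has the single candidate 4, so r3c2=4.
Step 32. [r9c3∈{3}] only 3 remains possible at r9c3 ⇒ r9c3=3.
Step 33. [r5c4∈{8}] r5c4 has the single candidate 8, so r5c4=8.
Step 34. [r7c5∈{1}] r7c5 has the single candidate 1 ⇒ r7c5=1.
Step 35. [r3c7∈{6}] r3c7's peers cover all but 6, so r3c7=6.
Step 36. [r8c7∈{7}] only 7 remains possible at r8c7 ⇒ r8c7=7.
Step 37. [r5c2∈{3}] r5c2 is down to just 3 ⇒ r5c2=3.
Step 38. [r8c3∈{9}] only 9 remains possible at r8c3, so r8c3=9.
Step 39. [r8c5∈{5}] nothing but 5 survives at r8c5. So r8c5=5.
Step 40. [r1c8∈{3}] only 3 remains possible at r1c8. So r1c8=3.
Step 41. [r4c4∈{5}] r4c4 has the single candidate 5, so r4c4=5.
Step 42. [r1c6∈{2}] r1c6 is down to just 2 ⇒ r1c6=2.
Step 43. [r2c9∈{7}] only 7 remains possible at r2c9, so r2c9=7.
Step 44. [r1c7∈{4}] r1c7 is down to just 4. So r1c7=4.
Step 45. [r5c7∈{1}] r5c7's peers cover all but 1, so r5c7=1.
Step 46. [r8c8∈{8}] nothing but 8 survives at r8c8, so r8c8=8.
Step 47. [r1c4∈{1}] r1c4 has the single candidate 1 ⇒ r1c4=1.
Step 48. [r1c1∈{9}] r1c1's peers cover all but 9, so r1c1=9.
Step 49. [r2c6∈{5}] r2c6 has the single candidate 5. So r2c6=5.
Step 50. [r6c1∈{7}] r6c1 is down to just 7. So r6c1=7.
Step 51. [r8c2∈{2}] r8c2 has the single candidate 2. So r8c2=2.

Answer: 9 5 7 1 6 2 4 3 8 / 3 6 8 4 9 5 2 1 7 / 2 4 1 7 8 3 6 9 5 / 8 1 4 5 2 7 3 6 9 / 6 3 5 8 4 9 1 7 2 / 7 9 2 6 3 1 8 5 4 / 4 7 6 9 1 8 5 2 3 / 1 2 9 3 5 4 7 8 6 / 5 8 3 2 7 6 9 4 1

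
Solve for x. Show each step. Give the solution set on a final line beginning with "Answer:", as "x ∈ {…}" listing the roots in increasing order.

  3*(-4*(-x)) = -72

Step 1. [3*(-4*(-x)) = -72] divide by the outer 3. So div: -4*(-x) = -24.
Step 2. [-4*(-x) = -24] -4 out front; divide by -4 ⇒ div: -x = 6.
Step 3. [-x = 6] LHS negated; negate both sides, so neg: x = -6.

Answer: x ∈ {-6}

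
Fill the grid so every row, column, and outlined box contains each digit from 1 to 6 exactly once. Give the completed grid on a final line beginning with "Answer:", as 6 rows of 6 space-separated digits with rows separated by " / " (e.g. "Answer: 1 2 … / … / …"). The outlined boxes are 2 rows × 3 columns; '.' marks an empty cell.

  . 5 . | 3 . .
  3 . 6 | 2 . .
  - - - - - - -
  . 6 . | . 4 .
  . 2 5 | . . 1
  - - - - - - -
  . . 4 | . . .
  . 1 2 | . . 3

Step 1. [r5c5∈{1,2,5,6}] r5c5 is the only open cell in col 5 admitting 2, so r5c5=2.
Step 2. [r3c4∈{5}] nothing but 5 survives at r3c4. So r3c4=5.
Step 3. [r1c3∈{1}] only 1 remains possible at r1c3 ⇒ r1c3=1.
Step 4. [r4c4∈{6}] only 6 remains possible at r4c4, so r4c4=6.
Step 5. [r2c2∈{4}] only 4 remains possible at r2c2 ⇒ r2c2=4.
Step 6. [r1c5∈{6}] only 6 remains possible at r1c5. So r1c5=6.
Step 7. [r6c5∈{5}] r6c5's peers cover all but 5, so r6c5=5.
Step 8. [r6c1∈{6}] only 6 remains possible at r6c1 ⇒ r6c1=6.
Step 9. [r3c6∈{2}] r3c6 has the single candidate 2 ⇒ r3c6=2.
Step 10. [r3c1∈{1}] r3c1 has the single candidate 1, so r3c1=1.
Step 11. [r5c4∈{1}] only 1 remains possible at r5c4 ⇒ r5c4=1.
Step 12. [r3c3∈{3}] r3c3 has the single candidate 3. So r3c3=3.
Step 13. [r4c5∈{3}] only 3 remains possible at r4c5. So r4c5=3.
Step 14. [r5c6∈{6}] nothing but 6 survives at r5c6. So r5c6=6.
Step 15. [r6c4∈{4}] r6c4's peers cover all but 4, so r6c4=4.
Step 16. [r2c6∈{5}] r2c6 has the single candidate 5 ⇒ r2c6=5.
Step 17. [r5c2∈{3}] r5c2's peers cover all but 3, so r5c2=3.
Step 18. [r1c6∈{4}] r1c6's peers cover all but 4 ⇒ r1c6=4.
Step 19. [r1c1∈{2}] r1c1's peers cover all but 2. So r1c1=2.
Step 20. [r2c5∈{1}] r2c5 has the single candidate 1. So r2c5=1.
Step 21. [r4c1∈{4}] r4c1's peers cover all but 4 ⇒ r4c1=4.
Step 22. [r5c1∈{5}] r5c1 has the single candidate 5. So r5c1=5.

Answer: 2 5 1 3 6 4 / 3 4 6 2 1 5 / 1 6 3 5 4 2 / 4 2 5 6 3 1 / 5 3 4 1 2 6 / 6 1 2 4 5 3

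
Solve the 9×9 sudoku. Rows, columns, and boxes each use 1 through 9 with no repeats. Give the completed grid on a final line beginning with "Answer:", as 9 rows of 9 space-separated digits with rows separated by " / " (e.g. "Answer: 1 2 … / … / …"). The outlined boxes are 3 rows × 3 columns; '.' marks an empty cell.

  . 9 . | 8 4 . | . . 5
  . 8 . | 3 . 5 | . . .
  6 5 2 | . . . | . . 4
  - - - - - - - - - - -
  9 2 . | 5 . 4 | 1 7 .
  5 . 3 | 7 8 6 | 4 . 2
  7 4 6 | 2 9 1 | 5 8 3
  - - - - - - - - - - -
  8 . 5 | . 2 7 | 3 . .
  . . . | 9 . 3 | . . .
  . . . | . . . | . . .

Step 1. [r2c5∈{1,6,7}] in box 2, 6 fits only at r2c5. So r2c5=6.
Step 2. [r9c3∈{1,4,7,9}] col 3 places 9 nowhere but r9c3 ⇒ r9c3=9.
Step 3. [r3c4∈{1}] nothing but 1 survives at r3c4, so r3c4=1.
Step 4. [r3c7∈{7,8,9}] in row 3, 8 fits only at r3c7, so r3c7=8.
Step 5. [r2c7∈{2,7,9}] col 7 places 9 nowhere but r2c7 ⇒ r2c7=9.
Step 6. [r2c8∈{1,2}] row 2 places 2 nowhere but r2c8 ⇒ r2c8=2.
Step 7. [r8c9∈{1,6,7,8}] across row 8, 8 lands solely at r8c9 ⇒ r8c9=8.
Step 8. [r9c2∈{1,3,6,7}] 3 has one home in col 2: r9c2 ⇒ r9c2=3.
Step 9. [r8c2∈{1,6,7}] r8c2 is the only open cell in col 2 admitting 7 ⇒ r8c2=7.
Step 10. [r7c2∈{1,6}] r7c2 is the only open cell in col 2 admitting 6 ⇒ r7c2=6.
Step 11. [r9c4∈{4,6}] r9c4 is the only open cell in col 4 admitting 6 ⇒ r9c4=6.
Step 12. [r1c1∈{1,3}] in col 1, 3 fits only at r1c1 ⇒ r1c1=3.
Step 13. [r7c9∈{1,9}] 9 has one home in col 9: r7c9, so r7c9=9.
Step 14. [r7c8∈{1,4}] 1 has one home in row 7: r7c8 ⇒ r7c8=1.
Step 15. [r1c3∈{1,7}] across row 1, 1 lands solely at r1c3 ⇒ r1c3=1.
Step 16. [r8c3∈{4}] r8c3 has the single candidate 4, so r8c3=4.
Step 17. [r1c7∈{6,7}] 7 has one home in row 1: r1c7 ⇒ r1c7=7.
Step 18. [r8c7∈{2,6}] col 7 places 6 nowhere but r8c7. So r8c7=6.
Step 19. [r8c1∈{1,2}] row 8 places 2 nowhere but r8c1, so r8c1=2.
Step 20. [r8c8∈{5}] nothing but 5 survives at r8c8. So r8c8=5.
Step 21. [r9c1∈{1}] r9c1 has the single candidate 1, so r9c1=1.
Step 22. [r4c5∈{3}] only 3 remains possible at r4c5. So r4c5=3.
Step 23. [r2c9∈{1}] r2c9 is down to just 1 ⇒ r2c9=1.
Step 24. [r9c6∈{8}] r9c6 has the single candidate 8 ⇒ r9c6=8.
Step 25. [r3c5∈{7}] nothing but 7 survives at r3c5, so r3c5=7.
Step 26. [r2c1∈{4}] only 4 remains possible at r2c1, so r2c1=4.
Step 27. [r9c9∈{7}] r9c9 has the single candidate 7, so r9c9=7.
Step 28. [r3c6∈{9}] r3c6 is down to just 9, so r3c6=9.
Step 29. [r9c8∈{4}] r9c8 is down to just 4. So r9c8=4.
Step 30. [r4c3∈{8}] r4c3 has the single candidate 8. So r4c3=8.
Step 31. [r2c3∈{7}] only 7 remains possible at r2c3 ⇒ r2c3=7.
Step 32. [r5c2∈{1}] r5c2 is down to just 1. So r5c2=1.
Step 33. [r3c8∈{3}] r3c8's peers cover all but 3 ⇒ r3c8=3.
Step 34. [r9c5∈{5}] r9c5 has the single candidate 5 ⇒ r9c5=5.
Step 35. [r1c6∈{2}] r1c6 is down to just 2. So r1c6=2.
Step 36. [r5c8∈{9}] r5c8's peers cover all but 9. So r5c8=9.
Step 37. [r8c5∈{1}] r8c5's peers cover all but 1, so r8c5=1.
Step 38. [r9c7∈{2}] nothing but 2 survives at r9c7. So r9c7=2.
Step 39. [r1c8∈{6}] r1c8 has the single candidate 6 ⇒ r1c8=6.
Step 40. [r4c9∈{6}] nothing but 6 survives at r4c9, so r4c9=6.
Step 41. [r7c4∈{4}] r7c4 is down to just 4. So r7c4=4.

Answer: 3 9 1 8 4 2 7 6 5 / 4 8 7 3 6 5 9 2 1 / 6 5 2 1 7 9 8 3 4 / 9 2 8 5 3 4 1 7 6 / 5 1 3 7 8 6 4 9 2 / 7 4 6 2 9 1 5 8 3 / 8 6 5 4 2 7 3 1 9 / 2 7 4 9 1 3 6 5 8 / 1 3 9 6 5 8 2 4 7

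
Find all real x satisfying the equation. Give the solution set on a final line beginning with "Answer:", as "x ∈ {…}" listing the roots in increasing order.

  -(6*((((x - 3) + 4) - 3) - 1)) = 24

Step 1. [-(6*((((x - 3) + 4) - 3) - 1)) = 24] LHS negated; negate both sides. So neg: 6*((((x - 3) + 4) - 3) - 1) = -24.
Step 2. [6*((((x - 3) + 4) - 3) - 1) = -24] 6·(inner) — divide through by 6, so div: (((x - 3) + 4) - 3) - 1 = -4.
Step 3. [(((x - 3) + 4) - 3) - 1 = -4] the outer -1 inverts by adding 1 ⇒ sub: ((x - 3) + 4) - 3 = -3.
Step 4. [((x - 3) + 4) - 3 = -3] peel the -3: add 3 from each side, so sub: (x - 3) + 4 = 0.
Step 5. [(x - 3) + 4 = 0] +4 is outermost — subtract 4 both sides ⇒ sub: x - 3 = -4.
Step 6. [x - 3 = -4] peel the -3: add 3 from each side ⇒ sub: x = -1.

Answer: x ∈ {-1}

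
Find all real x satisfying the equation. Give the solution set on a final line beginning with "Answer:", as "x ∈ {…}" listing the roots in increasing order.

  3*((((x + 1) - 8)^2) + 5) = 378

Step 1. [3*((((x + 1) - 8)^2) + 5) = 378] 3 out front; divide by 3. So div: (((x + 1) - 8)^2) + 5 = 126.
Step 2. [(((x + 1) - 8)^2) + 5 = 126] 5 comes off first (subtract 5) ⇒ sub: ((x + 1) - 8)^2 = 121.
Step 3. [((x + 1) - 8)^2 = 121] LHS squared, RHS 121 ≥ 0: apply √ (±), so sqrt: (x + 1) - 8 = 11 or -11.
Step 4. [(x + 1) - 8 = 11 or -11] the outer -8 inverts by adding 8. So sub: x + 1 = 19 or -3.
Step 5. [x + 1 = 19 or -3] 1 comes off first (subtract 1) ⇒ sub: x = 18 or -4.

Answer: x ∈ {-4, 18}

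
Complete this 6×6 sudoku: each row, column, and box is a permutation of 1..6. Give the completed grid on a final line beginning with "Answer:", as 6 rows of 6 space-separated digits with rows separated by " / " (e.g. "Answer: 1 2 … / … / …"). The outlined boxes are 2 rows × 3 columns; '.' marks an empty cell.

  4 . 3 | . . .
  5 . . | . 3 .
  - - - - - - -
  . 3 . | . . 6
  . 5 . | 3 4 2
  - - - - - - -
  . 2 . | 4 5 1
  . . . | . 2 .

Step 1. [r5c3∈{6}] r5c3 is down to just 6 ⇒ r5c3=6.
Step 2. [r4c3∈{1}] r4c3 is down to just 1 ⇒ r4c3=1.
Step 3. [r1c4∈{1,2,5,6}] row 1 places 2 nowhere but r1c4. So r1c4=2.
Step 4. [r1c5∈{1,6}] r1c5 is the only open cell in col 5 admitting 6, so r1c5=6.
Step 5. [r3c3∈{2,4}] across row 3, 4 lands solely at r3c3, so r3c3=4.
Step 6. [r1c2∈{1}] r1c2 is down to just 1, so r1c2=1.
Step 7. [r3c4∈{1,5}] row 3 places 5 nowhere but r3c4. So r3c4=5.
Step 8. [r6c1∈{1,3}] row 6 places 1 nowhere but r6c1. So r6c1=1.
Step 9. [r2c3∈{2}] nothing but 2 survives at r2c3 ⇒ r2c3=2.
Step 10. [r5c1∈{3}] nothing but 3 survives at r5c1 ⇒ r5c1=3.
Step 11. [r2c4∈{1}] r2c4's peers cover all but 1. So r2c4=1.
Step 12. [r6c2∈{4}] nothing but 4 survives at r6c2, so r6c2=4.
Step 13. [r3c5∈{1}] only 1 remains possible at r3c5, so r3c5=1.
Step 14. [r4c1∈{6}] r4c1 is down to just 6. So r4c1=6.
Step 15. [r1c6∈{5}] nothing but 5 survives at r1c6. So r1c6=5.
Step 16. [r3c1∈{2}] r3c1 is down to just 2 ⇒ r3c1=2.
Step 17. [r6c3∈{5}] r6c3's peers cover all but 5 ⇒ r6c3=5.
Step 18. [r2c2∈{6}] r2c2 is down to just 6 ⇒ r2c2=6.
Step 19. [r2c6∈{4}] nothing but 4 survives at r2c6. So r2c6=4.
Step 20. [r6c4∈{6}] r6c4 is down to just 6. So r6c4=6.
Step 21. [r6c6∈{3}] r6c6's peers cover all but 3, so r6c6=3.

Answer: 4 1 3 2 6 5 / 5 6 2 1 3 4 / 2 3 4 5 1 6 / 6 5 1 3 4 2 / 3 2 6 4 5 1 / 1 4 5 6 2 3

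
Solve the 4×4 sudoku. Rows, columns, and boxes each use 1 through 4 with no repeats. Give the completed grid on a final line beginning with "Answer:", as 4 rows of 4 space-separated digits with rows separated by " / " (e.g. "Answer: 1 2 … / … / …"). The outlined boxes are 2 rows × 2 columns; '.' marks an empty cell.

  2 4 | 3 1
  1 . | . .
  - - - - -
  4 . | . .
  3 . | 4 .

Step 1. [r4c4∈{2}] nothing but 2 survives at r4c4. So r4c4=2.
Step 2. [r3c2∈{1,2}] 2 has one home in row 3: r3c2. So r3c2=2.
Step 3. [r4c2∈{1}] r4c2 has the single candidate 1. So r4c2=1.
Step 4. [r3c4∈{3}] only 3 remains possible at r3c4, so r3c4=3.
Step 5. [r3c3∈{1}] only 1 remains possible at r3c3, so r3c3=1.
Step 6. [r2c3∈{2}] only 2 remains possible at r2c3. So r2c3=2.
Step 7. [r2c4∈{4}] only 4 remains possible at r2c4. So r2c4=4.
Step 8. [r2c2∈{3}] r2c2 is down to just 3, so r2c2=3.

Answer: 2 4 3 1 / 1 3 2 4 / 4 2 1 3 / 3 1 4 2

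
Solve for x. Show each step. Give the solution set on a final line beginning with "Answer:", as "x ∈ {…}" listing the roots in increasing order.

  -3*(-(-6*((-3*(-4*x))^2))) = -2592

Step 1. [-3*(-(-6*((-3*(-4*x))^2))) = -2592] leading coefficient -3: divide by -3 ⇒ div: -(-6*((-3*(-4*x))^2)) = 864.
Step 2. [-(-6*((-3*(-4*x))^2)) = 864] flip signs both sides ⇒ neg: -6*((-3*(-4*x))^2) = -864.
Step 3. [-6*((-3*(-4*x))^2) = -864] leading coefficient -6: divide by -6 ⇒ div: (-3*(-4*x))^2 = 144.
Step 4. [(-3*(-4*x))^2 = 144] √ both sides: 144 ≥ 0 gives two branches ⇒ sqrt: -3*(-4*x) = 12 or -12.
Step 5. [-3*(-4*x) = 12 or -12] leading coefficient -3: divide by -3. So div: -4*x = -4 or 4.
Step 6. [-4*x = -4 or 4] divide by the outer -4. So div: x = 1 or -1.

Answer: x ∈ {-1, 1}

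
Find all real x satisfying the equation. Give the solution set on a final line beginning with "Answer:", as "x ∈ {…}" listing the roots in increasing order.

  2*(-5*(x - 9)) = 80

Step 1. [2*(-5*(x - 9)) = 80] leading coefficient 2: divide by 2. So div: -5*(x - 9) = 40.
Step 2. [-5*(x - 9) = 40] divide by the outer -5, so div: x - 9 = -8.
Step 3. [x - 9 = -8] the outer -9 inverts by adding 9. So sub: x = 1.

Answer: x ∈ {1}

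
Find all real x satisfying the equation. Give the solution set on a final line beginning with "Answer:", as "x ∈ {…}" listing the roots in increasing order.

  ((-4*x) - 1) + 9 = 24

Step 1. [((-4*x) - 1) + 9 = 24] peel the +9: subtract 9 from each side, so sub: (-4*x) - 1 = 15.
Step 2. [(-4*x) - 1 = 15] add 1: x sits inside (… - 1) ⇒ sub: -4*x = 16.
Step 3. [-4*x = 16] leading coefficient -4: divide by -4, so div: x = -4.

Answer: x ∈ {-4}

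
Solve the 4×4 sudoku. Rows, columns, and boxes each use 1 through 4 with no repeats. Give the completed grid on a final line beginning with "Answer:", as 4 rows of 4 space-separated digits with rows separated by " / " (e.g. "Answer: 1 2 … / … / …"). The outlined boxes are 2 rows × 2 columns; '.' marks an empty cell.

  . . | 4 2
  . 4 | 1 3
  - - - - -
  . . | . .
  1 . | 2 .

Step 1. [r3c1∈{2,3,4}] in col 1, 4 fits only at r3c1. So r3c1=4.
Step 2. [r4c2∈{3}] only 3 remains possible at r4c2. So r4c2=3.
Step 3. [r1c1∈{3}] r1c1's peers cover all but 3 ⇒ r1c1=3.
Step 4. [r1c2∈{1}] r1c2's peers cover all but 1, so r1c2=1.
Step 5. [r3c2∈{2}] nothing but 2 survives at r3c2. So r3c2=2.
Step 6. [r2c1∈{2}] r2c1 is down to just 2. So r2c1=2.
Step 7. [r4c4∈{4}] nothing but 4 survives at r4c4. So r4c4=4.
Step 8. [r3c3∈{3}] r3c3 is down to just 3, so r3c3=3.
Step 9. [r3c4∈{1}] r3c4 is down to just 1 ⇒ r3c4=1.

Answer: 3 1 4 2 / 2 4 1 3 / 4 2 3 1 / 1 3 2 4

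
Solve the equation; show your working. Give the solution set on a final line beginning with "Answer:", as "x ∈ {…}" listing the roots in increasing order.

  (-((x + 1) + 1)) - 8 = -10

Step 1. [(-((x + 1) + 1)) - 8 = -10] add 8: x sits inside (… - 8). So sub: -((x + 1) + 1) = -2.
Step 2. [-((x + 1) + 1) = -2] LHS negated; negate both sides. So neg: (x + 1) + 1 = 2.
Step 3. [(x + 1) + 1 = 2] subtract 1: x sits inside (… + 1) ⇒ sub: x + 1 = 1.
Step 4. [x + 1 = 1] 1 comes off first (subtract 1). So sub: x = 0.

Answer: x ∈ {0}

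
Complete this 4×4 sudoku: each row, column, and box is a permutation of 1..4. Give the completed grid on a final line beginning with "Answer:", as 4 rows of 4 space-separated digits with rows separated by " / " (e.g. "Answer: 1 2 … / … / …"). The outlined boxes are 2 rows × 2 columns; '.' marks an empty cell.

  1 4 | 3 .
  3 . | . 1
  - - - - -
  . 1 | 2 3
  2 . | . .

Step 1. [r2c3∈{4}] only 4 remains possible at r2c3. So r2c3=4.
Step 2. [r1c4∈{2}] r1c4's peers cover all but 2, so r1c4=2.
Step 3. [r2c2∈{2}] r2c2 has the single candidate 2 ⇒ r2c2=2.
Step 4. [r3c1∈{4}] only 4 remains possible at r3c1, so r3c1=4.
Step 5. [r4c2∈{3}] r4c2 is down to just 3. So r4c2=3.
Step 6. [r4c4∈{4}] r4c4 is down to just 4, so r4c4=4.
Step 7. [r4c3∈{1}] r4c3 is down to just 1. So r4c3=1.

Answer: 1 4 3 2 / 3 2 4 1 / 4 1 2 3 / 2 3 1 4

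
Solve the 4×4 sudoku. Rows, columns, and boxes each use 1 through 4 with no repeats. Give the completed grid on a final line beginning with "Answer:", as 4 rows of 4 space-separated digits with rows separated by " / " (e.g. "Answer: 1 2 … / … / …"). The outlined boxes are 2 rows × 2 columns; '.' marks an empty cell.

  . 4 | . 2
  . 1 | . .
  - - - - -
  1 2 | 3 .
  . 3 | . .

Step 1. [r3c4∈{4}] r3c4 is down to just 4, so r3c4=4.
Step 2. [r1c3∈{1}] r1c3 has the single candidate 1. So r1c3=1.
Step 3. [r1c1∈{3}] only 3 remains possible at r1c1, so r1c1=3.
Step 4. [r4c4∈{1}] r4c4's peers cover all but 1 ⇒ r4c4=1.
Step 5. [r2c1∈{2}] only 2 remains possible at r2c1. So r2c1=2.
Step 6. [r4c3∈{2}] only 2 remains possible at r4c3, so r4c3=2.
Step 7. [r2c3∈{4}] r2c3 is down to just 4. So r2c3=4.
Step 8. [r4c1∈{4}] nothing but 4 survives at r4c1, so r4c1=4.
Step 9. [r2c4∈{3}] r2c4's peers cover all but 3. So r2c4=3.

Answer: 3 4 1 2 / 2 1 4 3 / 1 2 3 4 / 4 3 2 1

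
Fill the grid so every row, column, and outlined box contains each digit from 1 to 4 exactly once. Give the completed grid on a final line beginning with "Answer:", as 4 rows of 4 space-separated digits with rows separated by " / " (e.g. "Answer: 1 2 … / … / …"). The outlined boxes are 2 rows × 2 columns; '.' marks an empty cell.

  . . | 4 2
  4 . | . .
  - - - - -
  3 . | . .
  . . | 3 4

Step 1. [r2c2∈{1,2,3}] 2 has one home in row 2: r2c2 ⇒ r2c2=2.
Step 2. [r3c4∈{1}] nothing but 1 survives at r3c4, so r3c4=1.
Step 3. [r4c2∈{1}] r4c2 is down to just 1 ⇒ r4c2=1.
Step 4. [r1c1∈{1}] r1c1's peers cover all but 1 ⇒ r1c1=1.
Step 5. [r4c1∈{2}] only 2 remains possible at r4c1. So r4c1=2.
Step 6. [r2c4∈{3}] only 3 remains possible at r2c4. So r2c4=3.
Step 7. [r3c3∈{2}] r3c3's peers cover all but 2. So r3c3=2.
Step 8. [r2c3∈{1}] r2c3 is down to just 1. So r2c3=1.
Step 9. [r3c2∈{4}] nothing but 4 survives at r3c2, so r3c2=4.
Step 10. [r1c2∈{3}] r1c2 is down to just 3, so r1c2=3.

Answer: 1 3 4 2 / 4 2 1 3 / 3 4 2 1 / 2 1 3 4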